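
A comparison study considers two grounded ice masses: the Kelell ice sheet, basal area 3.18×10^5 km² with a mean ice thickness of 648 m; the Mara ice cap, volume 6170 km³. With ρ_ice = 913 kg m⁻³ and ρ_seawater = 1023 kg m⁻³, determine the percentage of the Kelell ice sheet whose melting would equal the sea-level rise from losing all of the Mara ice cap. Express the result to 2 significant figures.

Equal sea-level rise means equal mass of meltwater, i.e. equal mass of ice lost.
Ice mass of Mara: 5.633×10^15 kg; ice mass of Kelell: 1.881×10^17 kg.
Fraction required = 5.633×10^15 / 1.881×10^17 = 0.0299 → 3.0 %.

≈ 3.0 %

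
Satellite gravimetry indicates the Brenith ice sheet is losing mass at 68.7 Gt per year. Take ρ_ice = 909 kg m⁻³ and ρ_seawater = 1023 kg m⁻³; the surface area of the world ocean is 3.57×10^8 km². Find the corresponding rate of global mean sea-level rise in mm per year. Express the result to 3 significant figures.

ρ_w = 1023 kg m⁻³. Annual water volume added = 68.7 Gt / ρ_w = 6.870×10^13 kg / 1023 kg m⁻³ = 6.716×10^10 m³.
Δh per year = 6.716×10^10 / 3.57×10^14 = 1.88×10^-4 m = 0.188 mm.

≈ 0.188 mm/yr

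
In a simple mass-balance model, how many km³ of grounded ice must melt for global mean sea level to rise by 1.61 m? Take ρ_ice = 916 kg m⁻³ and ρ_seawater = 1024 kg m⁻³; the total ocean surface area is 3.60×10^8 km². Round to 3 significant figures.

Required water volume = Δh × A = 1.61 m × 3.60×10^14 m² = 5.796×10^14 m³ = 5.796×10^5 km³.
Ice volume = water volume × ρ_w/ρ_ice = 5.796×10^5 × 1024/916 = 6.48×10^5 km³.

≈ 6.48×10^5 km³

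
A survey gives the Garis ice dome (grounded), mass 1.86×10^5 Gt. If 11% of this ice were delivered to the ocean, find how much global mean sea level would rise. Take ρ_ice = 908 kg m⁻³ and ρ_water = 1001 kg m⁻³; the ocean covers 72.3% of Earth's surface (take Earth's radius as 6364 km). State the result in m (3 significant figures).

≈ 0.0555 m

Garis: 0.11 × 1.86×10^5 Gt = 2.046×10^16 kg; dividing by ρ_w = 1001 kg m⁻³ gives 2.044×10^13 m³ of water.
Spread over 3.68×10^14 m² of ocean, Δh = 2.044×10^13 / 3.68×10^14 = 0.0555 m.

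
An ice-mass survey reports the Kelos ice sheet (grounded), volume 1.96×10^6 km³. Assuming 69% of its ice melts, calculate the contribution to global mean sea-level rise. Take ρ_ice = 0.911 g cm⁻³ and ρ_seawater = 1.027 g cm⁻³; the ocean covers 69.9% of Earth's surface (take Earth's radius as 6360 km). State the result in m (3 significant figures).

≈ 3.38 m

Kelos: 0.69 × 1.96×10^6 km³ × (911/1027) = 1.200×10^6 km³ of water.
Spread over 3.55×10^14 m² of ocean, Δh = 1.200×10^15 / 3.55×10^14 = 3.38 m.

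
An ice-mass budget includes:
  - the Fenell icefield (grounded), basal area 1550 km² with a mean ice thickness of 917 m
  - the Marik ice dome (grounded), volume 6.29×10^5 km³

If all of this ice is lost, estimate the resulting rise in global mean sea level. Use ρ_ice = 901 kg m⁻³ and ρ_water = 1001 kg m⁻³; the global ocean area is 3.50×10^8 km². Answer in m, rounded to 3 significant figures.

≈ 1.62 m

Fenell: ice volume = 1550 km² × 917 m = 1421 km³; 1421 × (901/1001) = 1279 km³ of water.
Marik: 6.29×10^5 km³ × (901/1001) = 5.662×10^5 km³ of water.
Total added water ≈ 5.674×10^14 m³ over 3.50×10^14 m² → Δh = 1.62 m.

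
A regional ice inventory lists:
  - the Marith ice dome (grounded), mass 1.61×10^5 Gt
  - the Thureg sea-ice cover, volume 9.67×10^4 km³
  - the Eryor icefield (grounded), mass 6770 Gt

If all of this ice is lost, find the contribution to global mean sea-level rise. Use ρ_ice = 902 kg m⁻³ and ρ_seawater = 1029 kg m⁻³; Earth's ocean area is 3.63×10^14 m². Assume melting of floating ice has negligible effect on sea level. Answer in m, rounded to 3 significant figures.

≈ 0.449 m

Marith: 1.61×10^5 Gt = 1.610×10^17 kg; dividing by ρ_w = 1029 kg m⁻³ gives 1.565×10^14 m³ of water.
The Thureg sea-ice cover is floating and already displaces its own weight of water, so its melt adds essentially nothing to sea level.
Eryor: 6770 Gt = 6.770×10^15 kg; dividing by ρ_w = 1029 kg m⁻³ gives 6.579×10^12 m³ of water.
Total added water ≈ 1.630×10^14 m³ over 3.63×10^14 m² → Δh = 0.449 m.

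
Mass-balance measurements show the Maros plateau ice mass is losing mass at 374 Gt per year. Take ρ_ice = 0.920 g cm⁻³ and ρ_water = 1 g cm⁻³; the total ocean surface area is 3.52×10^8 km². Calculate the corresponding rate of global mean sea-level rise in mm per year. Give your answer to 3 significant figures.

≈ 1.06 mm/yr

ρ_w = 1 g cm⁻³ = 1000 kg m⁻³. Annual water volume added = 374 Gt / ρ_w = 3.740×10^14 kg / 1000 kg m⁻³ = 3.740×10^11 m³.
Δh per year = 3.740×10^11 / 3.52×10^14 = 1.06×10^-3 m = 1.06 mm.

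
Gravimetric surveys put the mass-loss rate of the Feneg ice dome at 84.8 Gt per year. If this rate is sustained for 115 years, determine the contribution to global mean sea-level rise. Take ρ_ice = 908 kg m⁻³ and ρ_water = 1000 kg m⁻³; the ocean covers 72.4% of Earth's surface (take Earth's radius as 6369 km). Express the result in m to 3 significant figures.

Total mass lost = 84.8 Gt/yr × 115 yr = 9752 Gt = 9.752×10^15 kg.
ρ_w = 1000 kg m⁻³, so water volume = 9.752×10^15 / 1000 = 9.752×10^12 m³.
Δh = 9.752×10^12 / 3.69×10^14 = 0.0264 m.

≈ 0.0264 m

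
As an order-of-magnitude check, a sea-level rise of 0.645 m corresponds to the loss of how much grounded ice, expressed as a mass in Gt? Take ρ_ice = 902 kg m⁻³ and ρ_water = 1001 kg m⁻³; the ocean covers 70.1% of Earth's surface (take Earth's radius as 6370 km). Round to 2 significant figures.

Required water volume = Δh × A = 0.645 m × 3.57×10^14 m² = 2.306×10^14 m³.
ρ_w = 1001 kg m⁻³, so the mass of water = 2.306×10^14 m³ × 1001 kg m⁻³ = 2.308×10^17 kg = 2.3×10^5 Gt (and the same mass of ice, by conservation).

≈ 2.3×10^5 Gt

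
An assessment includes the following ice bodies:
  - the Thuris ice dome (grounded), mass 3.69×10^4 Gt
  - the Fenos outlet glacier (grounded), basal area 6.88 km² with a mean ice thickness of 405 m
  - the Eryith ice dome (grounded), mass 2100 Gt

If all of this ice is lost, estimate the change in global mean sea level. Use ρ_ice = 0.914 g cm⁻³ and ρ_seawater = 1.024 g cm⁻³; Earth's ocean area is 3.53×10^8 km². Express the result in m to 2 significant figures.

Thuris: 3.69×10^4 Gt = 3.690×10^16 kg; dividing by ρ_w = 1.024 g cm⁻³ = 1024 kg m⁻³ gives 3.604×10^13 m³ of water.
Fenos: ice volume = 6.88 km² × 405 m = 2.786 km³; 2.786 × (914/1024) = 2.487 km³ of water.
Eryith: 2100 Gt = 2.100×10^15 kg; dividing by ρ_w = 1024 kg m⁻³ gives 2.051×10^12 m³ of water.
Total added water ≈ 3.809×10^13 m³ over 3.53×10^14 m² → Δh = 0.108 m.

≈ 0.11 m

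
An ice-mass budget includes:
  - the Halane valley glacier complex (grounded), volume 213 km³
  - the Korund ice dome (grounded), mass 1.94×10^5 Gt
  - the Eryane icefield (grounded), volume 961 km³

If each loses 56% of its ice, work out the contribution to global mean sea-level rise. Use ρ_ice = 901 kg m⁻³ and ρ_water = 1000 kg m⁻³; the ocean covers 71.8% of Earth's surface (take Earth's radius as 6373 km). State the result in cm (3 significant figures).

≈ 29.8 cm

Halane: 0.56 × 213 km³ × (901/1000) = 107.5 km³ of water.
Korund: 0.56 × 1.94×10^5 Gt = 1.086×10^17 kg; dividing by ρ_w = 1000 kg m⁻³ gives 1.086×10^14 m³ of water.
Eryane: 0.56 × 961 km³ × (901/1000) = 484.9 km³ of water.
Total added water ≈ 1.092×10^14 m³ over 3.66×10^14 m² → Δh = 0.298 m = 29.8 cm.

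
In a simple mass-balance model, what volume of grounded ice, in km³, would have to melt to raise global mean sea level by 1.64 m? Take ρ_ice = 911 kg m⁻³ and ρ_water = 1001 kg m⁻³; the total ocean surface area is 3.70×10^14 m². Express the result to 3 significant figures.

Required water volume = Δh × A = 1.64 m × 3.70×10^14 m² = 6.068×10^14 m³ = 6.068×10^5 km³.
Ice volume = water volume × ρ_w/ρ_ice = 6.068×10^5 × 1001/911 = 6.67×10^5 km³.

≈ 6.67×10^5 km³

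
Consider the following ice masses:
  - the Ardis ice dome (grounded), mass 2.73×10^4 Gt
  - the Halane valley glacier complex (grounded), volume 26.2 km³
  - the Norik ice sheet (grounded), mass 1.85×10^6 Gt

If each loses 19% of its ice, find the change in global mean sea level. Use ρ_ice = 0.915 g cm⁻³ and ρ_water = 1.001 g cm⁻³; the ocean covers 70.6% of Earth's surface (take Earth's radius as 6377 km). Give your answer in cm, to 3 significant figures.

≈ 98.8 cm

Ardis: 0.19 × 2.73×10^4 Gt = 5.187×10^15 kg; dividing by ρ_w = 1.001 g cm⁻³ = 1001 kg m⁻³ gives 5.182×10^12 m³ of water.
Halane: 0.19 × 26.2 km³ × (915/1001) = 4.550 km³ of water.
Norik: 0.19 × 1.85×10^6 Gt = 3.515×10^17 kg; dividing by ρ_w = 1001 kg m⁻³ gives 3.511×10^14 m³ of water.
Total added water ≈ 3.563×10^14 m³ over 3.61×10^14 m² → Δh = 0.988 m = 98.8 cm.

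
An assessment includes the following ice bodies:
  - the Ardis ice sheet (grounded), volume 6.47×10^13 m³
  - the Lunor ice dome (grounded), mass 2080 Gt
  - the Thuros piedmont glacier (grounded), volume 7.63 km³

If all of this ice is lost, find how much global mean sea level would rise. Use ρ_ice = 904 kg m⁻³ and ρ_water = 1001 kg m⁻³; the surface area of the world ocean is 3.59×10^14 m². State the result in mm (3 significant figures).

Ardis: 6.47×10^13 m³ × (904/1001) = 5.843×10^13 m³ of water.
Lunor: 2080 Gt = 2.080×10^15 kg; dividing by ρ_w = 1001 kg m⁻³ gives 2.078×10^12 m³ of water.
Thuros: 7.63 km³ × (904/1001) = 6.891 km³ of water.
Total added water ≈ 6.052×10^13 m³ over 3.59×10^14 m² → Δh = 0.169 m = 169 mm.

≈ 169 mm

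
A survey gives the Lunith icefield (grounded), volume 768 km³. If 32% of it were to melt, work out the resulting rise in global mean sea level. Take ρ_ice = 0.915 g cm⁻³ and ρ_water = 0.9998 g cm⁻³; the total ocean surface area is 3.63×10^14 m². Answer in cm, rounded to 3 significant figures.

Lunith: 0.32 × 768 km³ × (915/999.8) = 224.9 km³ of water.
Spread over 3.63×10^14 m² of ocean, Δh = 2.249×10^11 / 3.63×10^14 = 6.20×10^-4 m = 0.0620 cm.

≈ 0.0620 cm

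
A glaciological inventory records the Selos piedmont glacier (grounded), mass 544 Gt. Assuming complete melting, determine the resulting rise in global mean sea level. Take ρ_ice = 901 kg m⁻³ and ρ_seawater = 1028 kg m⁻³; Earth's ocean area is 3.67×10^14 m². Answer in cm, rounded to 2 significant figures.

Selos: 544 Gt = 5.440×10^14 kg; dividing by ρ_w = 1028 kg m⁻³ gives 5.292×10^11 m³ of water.
Spread over 3.67×10^14 m² of ocean, Δh = 5.292×10^11 / 3.67×10^14 = 1.44×10^-3 m = 0.14 cm.

≈ 0.14 cm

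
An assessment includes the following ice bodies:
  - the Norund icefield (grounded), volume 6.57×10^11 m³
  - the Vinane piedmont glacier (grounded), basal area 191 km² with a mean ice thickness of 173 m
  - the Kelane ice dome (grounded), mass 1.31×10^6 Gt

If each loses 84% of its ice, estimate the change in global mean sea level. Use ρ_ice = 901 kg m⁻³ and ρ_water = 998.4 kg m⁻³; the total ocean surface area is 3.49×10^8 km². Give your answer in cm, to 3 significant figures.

≈ 316 cm

Norund: 0.84 × 6.57×10^11 m³ × (901/998.4) = 4.980×10^11 m³ of water.
Vinane: ice volume = 191 km² × 173 m = 33.04 km³; 0.84 × 33.04 × (901/998.4) = 25.05 km³ of water.
Kelane: 0.84 × 1.31×10^6 Gt = 1.100×10^18 kg; dividing by ρ_w = 998.4 kg m⁻³ gives 1.102×10^15 m³ of water.
Total added water ≈ 1.103×10^15 m³ over 3.49×10^14 m² → Δh = 3.16 m = 316 cm.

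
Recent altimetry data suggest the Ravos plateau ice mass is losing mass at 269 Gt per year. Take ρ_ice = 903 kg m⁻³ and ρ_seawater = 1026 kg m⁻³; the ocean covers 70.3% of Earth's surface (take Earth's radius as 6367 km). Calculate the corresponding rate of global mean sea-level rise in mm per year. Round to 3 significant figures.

ρ_w = 1026 kg m⁻³. Annual water volume added = 269 Gt / ρ_w = 2.690×10^14 kg / 1026 kg m⁻³ = 2.622×10^11 m³.
Δh per year = 2.622×10^11 / 3.58×10^14 = 7.32×10^-4 m = 0.732 mm.

≈ 0.732 mm/yr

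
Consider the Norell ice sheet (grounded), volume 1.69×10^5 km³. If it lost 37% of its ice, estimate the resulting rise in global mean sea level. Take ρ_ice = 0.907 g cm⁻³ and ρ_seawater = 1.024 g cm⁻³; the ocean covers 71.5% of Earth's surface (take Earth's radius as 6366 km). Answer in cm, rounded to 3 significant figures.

≈ 15.2 cm

Norell: 0.37 × 1.69×10^5 km³ × (907/1024) = 5.539×10^4 km³ of water.
Spread over 3.64×10^14 m² of ocean, Δh = 5.539×10^13 / 3.64×10^14 = 0.152 m = 15.2 cm.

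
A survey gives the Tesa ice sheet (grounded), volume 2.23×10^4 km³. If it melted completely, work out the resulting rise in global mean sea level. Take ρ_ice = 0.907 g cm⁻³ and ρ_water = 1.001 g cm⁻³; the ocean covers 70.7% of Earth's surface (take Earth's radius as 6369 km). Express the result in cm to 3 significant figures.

Tesa: 2.23×10^4 km³ × (907/1001) = 2.021×10^4 km³ of water.
Spread over 3.60×10^14 m² of ocean, Δh = 2.021×10^13 / 3.60×10^14 = 0.0561 m = 5.61 cm.

≈ 5.61 cm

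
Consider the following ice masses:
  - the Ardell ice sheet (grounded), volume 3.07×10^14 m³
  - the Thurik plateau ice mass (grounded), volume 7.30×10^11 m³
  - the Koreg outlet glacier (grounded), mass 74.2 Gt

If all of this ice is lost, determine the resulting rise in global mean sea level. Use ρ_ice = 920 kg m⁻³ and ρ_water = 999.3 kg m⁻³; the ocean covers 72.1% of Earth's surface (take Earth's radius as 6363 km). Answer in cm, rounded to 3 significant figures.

≈ 77.3 cm

Ardell: 3.07×10^14 m³ × (920/999.3) = 2.826×10^14 m³ of water.
Thurik: 7.30×10^11 m³ × (920/999.3) = 6.721×10^11 m³ of water.
Koreg: 74.2 Gt = 7.420×10^13 kg; dividing by ρ_w = 999.3 kg m⁻³ gives 7.425×10^10 m³ of water.
Total added water ≈ 2.834×10^14 m³ over 3.67×10^14 m² → Δh = 0.773 m = 77.3 cm.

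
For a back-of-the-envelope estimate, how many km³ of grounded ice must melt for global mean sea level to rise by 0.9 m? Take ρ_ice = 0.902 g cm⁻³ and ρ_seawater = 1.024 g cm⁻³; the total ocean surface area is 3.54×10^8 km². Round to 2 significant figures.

≈ 3.6×10^5 km³

Required water volume = Δh × A = 0.9 m × 3.54×10^14 m² = 3.186×10^14 m³ = 3.186×10^5 km³.
Ice volume = water volume × ρ_w/ρ_ice = 3.186×10^5 × 1024/902 = 3.6×10^5 km³.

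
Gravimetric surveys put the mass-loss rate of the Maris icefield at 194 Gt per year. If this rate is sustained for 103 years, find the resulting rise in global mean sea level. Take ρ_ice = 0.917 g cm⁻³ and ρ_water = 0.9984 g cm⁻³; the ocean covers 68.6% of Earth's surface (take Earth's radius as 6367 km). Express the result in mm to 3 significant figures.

≈ 57.3 mm

Total mass lost = 194 Gt/yr × 103 yr = 1.998×10^4 Gt = 1.998×10^16 kg.
ρ_w = 0.9984 g cm⁻³ = 998.4 kg m⁻³, so water volume = 1.998×10^16 / 998.4 = 2.001×10^13 m³.
Δh = 2.001×10^13 / 3.49×10^14 = 0.0573 m = 57.3 mm.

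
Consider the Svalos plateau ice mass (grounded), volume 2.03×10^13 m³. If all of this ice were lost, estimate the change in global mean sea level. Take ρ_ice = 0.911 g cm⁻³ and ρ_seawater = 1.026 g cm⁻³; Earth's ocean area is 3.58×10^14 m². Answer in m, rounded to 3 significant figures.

≈ 0.0503 m

Svalos: 2.03×10^13 m³ × (911/1026) = 1.802×10^13 m³ of water.
Spread over 3.58×10^14 m² of ocean, Δh = 1.802×10^13 / 3.58×10^14 = 0.0503 m.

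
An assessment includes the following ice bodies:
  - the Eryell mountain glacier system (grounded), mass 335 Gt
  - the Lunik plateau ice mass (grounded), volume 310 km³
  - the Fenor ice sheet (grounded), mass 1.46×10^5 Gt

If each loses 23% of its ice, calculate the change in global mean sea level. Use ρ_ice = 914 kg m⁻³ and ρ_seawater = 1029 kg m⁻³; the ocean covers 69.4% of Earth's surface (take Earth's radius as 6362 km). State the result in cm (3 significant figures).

≈ 9.28 cm

Eryell: 0.23 × 335 Gt = 7.705×10^13 kg; dividing by ρ_w = 1029 kg m⁻³ gives 7.488×10^10 m³ of water.
Lunik: 0.23 × 310 km³ × (914/1029) = 63.33 km³ of water.
Fenor: 0.23 × 1.46×10^5 Gt = 3.358×10^16 kg; dividing by ρ_w = 1029 kg m⁻³ gives 3.263×10^13 m³ of water.
Total added water ≈ 3.277×10^13 m³ over 3.53×10^14 m² → Δh = 0.0928 m = 9.28 cm.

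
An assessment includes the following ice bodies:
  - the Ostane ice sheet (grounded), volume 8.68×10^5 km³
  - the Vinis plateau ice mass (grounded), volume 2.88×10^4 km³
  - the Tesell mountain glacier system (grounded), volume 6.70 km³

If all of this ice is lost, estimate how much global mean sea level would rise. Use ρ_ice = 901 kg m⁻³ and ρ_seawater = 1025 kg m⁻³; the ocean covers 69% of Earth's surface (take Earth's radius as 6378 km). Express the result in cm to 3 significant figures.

Ostane: 8.68×10^5 km³ × (901/1025) = 7.630×10^5 km³ of water.
Vinis: 2.88×10^4 km³ × (901/1025) = 2.532×10^4 km³ of water.
Tesell: 6.70 km³ × (901/1025) = 5.889 km³ of water.
Total added water ≈ 7.883×10^14 m³ over 3.53×10^14 m² → Δh = 2.23 m = 223 cm.

≈ 223 cm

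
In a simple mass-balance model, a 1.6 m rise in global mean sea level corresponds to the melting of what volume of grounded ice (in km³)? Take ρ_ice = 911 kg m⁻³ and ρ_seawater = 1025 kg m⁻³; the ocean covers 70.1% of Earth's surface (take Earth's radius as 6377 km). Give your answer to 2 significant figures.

≈ 6.4×10^5 km³

Required water volume = Δh × A = 1.6 m × 3.58×10^14 m² = 5.732×10^14 m³ = 5.732×10^5 km³.
Ice volume = water volume × ρ_w/ρ_ice = 5.732×10^5 × 1025/911 = 6.4×10^5 km³.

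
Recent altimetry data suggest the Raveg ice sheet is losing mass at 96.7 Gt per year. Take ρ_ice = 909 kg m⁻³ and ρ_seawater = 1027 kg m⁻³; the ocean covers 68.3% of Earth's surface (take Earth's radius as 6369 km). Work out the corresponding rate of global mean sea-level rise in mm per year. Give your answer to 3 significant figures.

≈ 0.270 mm/yr

ρ_w = 1027 kg m⁻³. Annual water volume added = 96.7 Gt / ρ_w = 9.670×10^13 kg / 1027 kg m⁻³ = 9.416×10^10 m³.
Δh per year = 9.416×10^10 / 3.48×10^14 = 2.70×10^-4 m = 0.270 mm.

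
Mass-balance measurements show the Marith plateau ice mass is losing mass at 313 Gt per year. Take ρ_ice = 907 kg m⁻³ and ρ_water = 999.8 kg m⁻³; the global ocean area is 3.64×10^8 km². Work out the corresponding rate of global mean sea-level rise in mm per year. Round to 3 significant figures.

ρ_w = 999.8 kg m⁻³. Annual water volume added = 313 Gt / ρ_w = 3.130×10^14 kg / 999.8 kg m⁻³ = 3.131×10^11 m³.
Δh per year = 3.131×10^11 / 3.64×10^14 = 8.60×10^-4 m = 0.860 mm.

≈ 0.860 mm/yr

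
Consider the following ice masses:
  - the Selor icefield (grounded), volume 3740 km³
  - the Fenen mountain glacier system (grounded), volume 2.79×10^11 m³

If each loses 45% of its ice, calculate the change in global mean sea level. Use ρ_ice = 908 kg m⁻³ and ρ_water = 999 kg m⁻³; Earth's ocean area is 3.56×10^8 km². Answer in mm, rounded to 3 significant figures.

Selor: 0.45 × 3740 km³ × (908/999) = 1530 km³ of water.
Fenen: 0.45 × 2.79×10^11 m³ × (908/999) = 1.141×10^11 m³ of water.
Total added water ≈ 1.644×10^12 m³ over 3.56×10^14 m² → Δh = 4.62×10^-3 m = 4.62 mm.

≈ 4.62 mm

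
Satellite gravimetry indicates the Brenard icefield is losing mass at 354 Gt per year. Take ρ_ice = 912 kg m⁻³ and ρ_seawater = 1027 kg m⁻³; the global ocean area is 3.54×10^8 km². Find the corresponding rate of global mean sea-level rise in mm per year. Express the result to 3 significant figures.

ρ_w = 1027 kg m⁻³. Annual water volume added = 354 Gt / ρ_w = 3.540×10^14 kg / 1027 kg m⁻³ = 3.447×10^11 m³.
Δh per year = 3.447×10^11 / 3.54×10^14 = 9.74×10^-4 m = 0.974 mm.

≈ 0.974 mm/yr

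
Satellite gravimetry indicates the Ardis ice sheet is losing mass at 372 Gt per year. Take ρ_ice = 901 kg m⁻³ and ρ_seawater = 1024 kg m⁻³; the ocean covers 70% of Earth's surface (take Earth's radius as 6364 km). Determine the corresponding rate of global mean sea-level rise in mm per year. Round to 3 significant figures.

≈ 1.02 mm/yr

ρ_w = 1024 kg m⁻³. Annual water volume added = 372 Gt / ρ_w = 3.720×10^14 kg / 1024 kg m⁻³ = 3.633×10^11 m³.
Δh per year = 3.633×10^11 / 3.56×10^14 = 1.02×10^-3 m = 1.02 mm.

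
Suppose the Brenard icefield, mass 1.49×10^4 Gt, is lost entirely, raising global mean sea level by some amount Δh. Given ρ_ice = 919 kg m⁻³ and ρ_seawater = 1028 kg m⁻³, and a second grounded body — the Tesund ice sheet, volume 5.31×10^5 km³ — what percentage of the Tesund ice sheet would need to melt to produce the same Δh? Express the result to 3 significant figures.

≈ 3.05 %

Equal sea-level rise means equal mass of meltwater, i.e. equal mass of ice lost.
Ice mass of Brenard: 1.490×10^16 kg; ice mass of Tesund: 4.880×10^17 kg.
Fraction required = 1.490×10^16 / 4.880×10^17 = 0.0305 → 3.05 %.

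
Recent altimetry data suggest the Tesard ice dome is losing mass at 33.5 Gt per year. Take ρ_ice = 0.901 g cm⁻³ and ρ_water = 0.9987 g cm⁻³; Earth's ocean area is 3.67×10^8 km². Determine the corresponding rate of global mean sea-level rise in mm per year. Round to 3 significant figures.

≈ 0.0914 mm/yr

ρ_w = 0.9987 g cm⁻³ = 998.7 kg m⁻³. Annual water volume added = 33.5 Gt / ρ_w = 3.350×10^13 kg / 998.7 kg m⁻³ = 3.354×10^10 m³.
Δh per year = 3.354×10^10 / 3.67×10^14 = 9.14×10^-5 m = 0.0914 mm.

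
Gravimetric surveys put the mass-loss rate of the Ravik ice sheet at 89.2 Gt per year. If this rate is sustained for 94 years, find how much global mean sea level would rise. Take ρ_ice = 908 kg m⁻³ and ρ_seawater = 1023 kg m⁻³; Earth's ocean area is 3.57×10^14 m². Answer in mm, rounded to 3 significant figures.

≈ 23.0 mm

Total mass lost = 89.2 Gt/yr × 94 yr = 8385 Gt = 8.385×10^15 kg.
ρ_w = 1023 kg m⁻³, so water volume = 8.385×10^15 / 1023 = 8.196×10^12 m³.
Δh = 8.196×10^12 / 3.57×10^14 = 0.0230 m = 23.0 mm.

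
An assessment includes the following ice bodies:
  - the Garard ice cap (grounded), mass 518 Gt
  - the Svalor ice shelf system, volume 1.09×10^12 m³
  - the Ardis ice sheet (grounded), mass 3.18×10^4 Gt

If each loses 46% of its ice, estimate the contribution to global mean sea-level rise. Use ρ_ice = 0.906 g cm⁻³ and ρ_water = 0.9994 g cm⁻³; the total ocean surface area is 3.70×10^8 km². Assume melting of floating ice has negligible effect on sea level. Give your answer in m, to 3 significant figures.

Garard: 0.46 × 518 Gt = 2.383×10^14 kg; dividing by ρ_w = 0.9994 g cm⁻³ = 999.4 kg m⁻³ gives 2.384×10^11 m³ of water.
The Svalor ice shelf system is floating and already displaces its own weight of water, so its melt adds essentially nothing to sea level.
Ardis: 0.46 × 3.18×10^4 Gt = 1.463×10^16 kg; dividing by ρ_w = 999.4 kg m⁻³ gives 1.464×10^13 m³ of water.
Total added water ≈ 1.488×10^13 m³ over 3.70×10^14 m² → Δh = 0.0402 m.

≈ 0.0402 m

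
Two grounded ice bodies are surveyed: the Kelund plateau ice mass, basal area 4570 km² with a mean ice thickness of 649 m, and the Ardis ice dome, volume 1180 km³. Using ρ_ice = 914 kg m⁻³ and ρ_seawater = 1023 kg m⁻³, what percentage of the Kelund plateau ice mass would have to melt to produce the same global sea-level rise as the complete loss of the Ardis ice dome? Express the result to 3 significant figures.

Equal sea-level rise means equal mass of meltwater, i.e. equal mass of ice lost.
Ice mass of Ardis: 1.079×10^15 kg; ice mass of Kelund: 2.711×10^15 kg.
Fraction required = 1.079×10^15 / 2.711×10^15 = 0.398 → 39.8 %.

≈ 39.8 %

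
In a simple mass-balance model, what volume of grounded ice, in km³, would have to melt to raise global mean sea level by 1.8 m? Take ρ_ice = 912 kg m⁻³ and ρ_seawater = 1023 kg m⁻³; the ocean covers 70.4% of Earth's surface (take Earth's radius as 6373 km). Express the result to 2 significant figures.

Required water volume = Δh × A = 1.8 m × 3.59×10^14 m² = 6.468×10^14 m³ = 6.468×10^5 km³.
Ice volume = water volume × ρ_w/ρ_ice = 6.468×10^5 × 1023/912 = 7.3×10^5 km³.

≈ 7.3×10^5 km³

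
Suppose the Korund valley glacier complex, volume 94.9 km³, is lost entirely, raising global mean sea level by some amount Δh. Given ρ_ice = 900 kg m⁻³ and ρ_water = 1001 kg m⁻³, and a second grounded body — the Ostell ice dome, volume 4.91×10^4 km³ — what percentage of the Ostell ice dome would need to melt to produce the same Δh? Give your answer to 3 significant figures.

Equal sea-level rise means equal mass of meltwater, i.e. equal mass of ice lost.
Ice mass of Korund: 8.541×10^13 kg; ice mass of Ostell: 4.419×10^16 kg.
Fraction required = 8.541×10^13 / 4.419×10^16 = 1.93×10^-3 → 0.193 %.

≈ 0.193 %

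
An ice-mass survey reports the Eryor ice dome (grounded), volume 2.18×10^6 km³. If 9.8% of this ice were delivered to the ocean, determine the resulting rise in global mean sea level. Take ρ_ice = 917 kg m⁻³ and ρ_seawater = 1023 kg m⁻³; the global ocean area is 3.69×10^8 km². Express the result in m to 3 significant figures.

≈ 0.519 m

Eryor: 0.098 × 2.18×10^6 km³ × (917/1023) = 1.915×10^5 km³ of water.
Spread over 3.69×10^14 m² of ocean, Δh = 1.915×10^14 / 3.69×10^14 = 0.519 m.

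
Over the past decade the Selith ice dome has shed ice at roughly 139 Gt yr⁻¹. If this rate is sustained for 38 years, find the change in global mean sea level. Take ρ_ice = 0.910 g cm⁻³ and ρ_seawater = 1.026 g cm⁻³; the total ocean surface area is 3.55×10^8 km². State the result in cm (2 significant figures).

Total mass lost = 139 Gt/yr × 38 yr = 5282 Gt = 5.282×10^15 kg.
ρ_w = 1.026 g cm⁻³ = 1026 kg m⁻³, so water volume = 5.282×10^15 / 1026 = 5.148×10^12 m³.
Δh = 5.148×10^12 / 3.55×10^14 = 0.0145 m = 1.5 cm.

≈ 1.5 cm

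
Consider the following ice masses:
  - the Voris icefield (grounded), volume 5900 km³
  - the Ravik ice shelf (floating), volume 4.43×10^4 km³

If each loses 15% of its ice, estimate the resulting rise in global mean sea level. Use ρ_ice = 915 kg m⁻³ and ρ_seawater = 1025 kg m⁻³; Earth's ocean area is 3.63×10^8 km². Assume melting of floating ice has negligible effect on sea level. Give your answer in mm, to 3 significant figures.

Voris: 0.15 × 5900 km³ × (915/1025) = 790.0 km³ of water.
The Ravik ice shelf is floating and already displaces its own weight of water, so its melt adds essentially nothing to sea level.
Total added water ≈ 7.900×10^11 m³ over 3.63×10^14 m² → Δh = 2.18×10^-3 m = 2.18 mm.

≈ 2.18 mm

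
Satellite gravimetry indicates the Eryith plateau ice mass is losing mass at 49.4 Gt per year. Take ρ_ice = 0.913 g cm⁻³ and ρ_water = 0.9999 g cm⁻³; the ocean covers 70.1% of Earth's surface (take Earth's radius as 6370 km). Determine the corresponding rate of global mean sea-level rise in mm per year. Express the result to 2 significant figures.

≈ 0.14 mm/yr

ρ_w = 0.9999 g cm⁻³ = 999.9 kg m⁻³. Annual water volume added = 49.4 Gt / ρ_w = 4.940×10^13 kg / 999.9 kg m⁻³ = 4.940×10^10 m³.
Δh per year = 4.940×10^10 / 3.57×10^14 = 1.38×10^-4 m = 0.14 mm.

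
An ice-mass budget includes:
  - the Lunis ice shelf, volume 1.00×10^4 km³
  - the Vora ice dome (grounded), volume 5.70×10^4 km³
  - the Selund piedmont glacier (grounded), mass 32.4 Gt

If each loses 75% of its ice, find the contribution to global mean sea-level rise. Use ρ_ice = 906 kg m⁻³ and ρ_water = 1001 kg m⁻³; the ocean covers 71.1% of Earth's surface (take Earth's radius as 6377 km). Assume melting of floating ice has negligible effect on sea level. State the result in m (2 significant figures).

The Lunis ice shelf is floating and already displaces its own weight of water, so its melt adds essentially nothing to sea level.
Vora: 0.75 × 5.70×10^4 km³ × (906/1001) = 3.869×10^4 km³ of water.
Selund: 0.75 × 32.4 Gt = 2.430×10^13 kg; dividing by ρ_w = 1001 kg m⁻³ gives 2.428×10^10 m³ of water.
Total added water ≈ 3.872×10^13 m³ over 3.63×10^14 m² → Δh = 0.107 m.

≈ 0.11 m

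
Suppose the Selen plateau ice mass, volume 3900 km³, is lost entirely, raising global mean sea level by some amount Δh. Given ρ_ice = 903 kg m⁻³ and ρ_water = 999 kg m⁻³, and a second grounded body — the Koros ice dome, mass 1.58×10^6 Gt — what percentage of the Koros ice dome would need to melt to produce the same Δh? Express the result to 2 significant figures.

Equal sea-level rise means equal mass of meltwater, i.e. equal mass of ice lost.
Ice mass of Selen: 3.522×10^15 kg; ice mass of Koros: 1.580×10^18 kg.
Fraction required = 3.522×10^15 / 1.580×10^18 = 2.23×10^-3 → 0.22 %.

≈ 0.22 %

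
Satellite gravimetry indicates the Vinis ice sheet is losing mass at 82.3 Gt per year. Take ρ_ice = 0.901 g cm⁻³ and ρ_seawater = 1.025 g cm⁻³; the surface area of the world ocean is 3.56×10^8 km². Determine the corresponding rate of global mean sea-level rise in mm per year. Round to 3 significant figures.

ρ_w = 1.025 g cm⁻³ = 1025 kg m⁻³. Annual water volume added = 82.3 Gt / ρ_w = 8.230×10^13 kg / 1025 kg m⁻³ = 8.029×10^10 m³.
Δh per year = 8.029×10^10 / 3.56×10^14 = 2.26×10^-4 m = 0.226 mm.

≈ 0.226 mm/yr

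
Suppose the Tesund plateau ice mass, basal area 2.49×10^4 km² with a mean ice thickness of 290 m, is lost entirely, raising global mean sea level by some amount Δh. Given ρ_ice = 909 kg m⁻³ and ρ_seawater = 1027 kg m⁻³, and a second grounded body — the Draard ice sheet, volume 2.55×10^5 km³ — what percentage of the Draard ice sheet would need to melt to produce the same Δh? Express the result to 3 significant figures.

Equal sea-level rise means equal mass of meltwater, i.e. equal mass of ice lost.
Ice mass of Tesund: 6.564×10^15 kg; ice mass of Draard: 2.318×10^17 kg.
Fraction required = 6.564×10^15 / 2.318×10^17 = 0.0283 → 2.83 %.

≈ 2.83 %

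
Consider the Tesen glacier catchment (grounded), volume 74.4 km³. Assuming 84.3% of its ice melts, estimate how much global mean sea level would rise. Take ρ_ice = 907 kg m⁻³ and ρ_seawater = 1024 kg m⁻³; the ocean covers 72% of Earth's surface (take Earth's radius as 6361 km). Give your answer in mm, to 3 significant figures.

≈ 0.152 mm

Tesen: 0.843 × 74.4 km³ × (907/1024) = 55.55 km³ of water.
Spread over 3.66×10^14 m² of ocean, Δh = 5.555×10^10 / 3.66×10^14 = 1.52×10^-4 m = 0.152 mm.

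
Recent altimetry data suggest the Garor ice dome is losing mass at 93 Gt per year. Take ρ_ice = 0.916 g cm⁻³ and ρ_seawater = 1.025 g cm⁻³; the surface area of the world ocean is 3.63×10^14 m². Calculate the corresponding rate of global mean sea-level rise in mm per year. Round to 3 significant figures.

ρ_w = 1.025 g cm⁻³ = 1025 kg m⁻³. Annual water volume added = 93 Gt / ρ_w = 9.300×10^13 kg / 1025 kg m⁻³ = 9.073×10^10 m³.
Δh per year = 9.073×10^10 / 3.63×10^14 = 2.50×10^-4 m = 0.250 mm.

≈ 0.250 mm/yr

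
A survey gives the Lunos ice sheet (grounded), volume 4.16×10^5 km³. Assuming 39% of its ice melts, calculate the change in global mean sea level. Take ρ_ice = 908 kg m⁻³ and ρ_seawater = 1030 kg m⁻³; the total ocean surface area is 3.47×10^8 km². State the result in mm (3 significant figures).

Lunos: 0.39 × 4.16×10^5 km³ × (908/1030) = 1.430×10^5 km³ of water.
Spread over 3.47×10^14 m² of ocean, Δh = 1.430×10^14 / 3.47×10^14 = 0.412 m = 412 mm.

≈ 412 mm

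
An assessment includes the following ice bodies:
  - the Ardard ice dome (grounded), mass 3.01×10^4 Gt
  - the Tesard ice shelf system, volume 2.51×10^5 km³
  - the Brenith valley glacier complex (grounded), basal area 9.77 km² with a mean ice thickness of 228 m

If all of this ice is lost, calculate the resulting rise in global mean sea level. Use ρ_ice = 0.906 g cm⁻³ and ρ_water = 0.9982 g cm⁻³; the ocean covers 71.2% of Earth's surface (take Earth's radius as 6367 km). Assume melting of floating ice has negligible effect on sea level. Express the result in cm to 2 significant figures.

≈ 8.3 cm

Ardard: 3.01×10^4 Gt = 3.010×10^16 kg; dividing by ρ_w = 0.9982 g cm⁻³ = 998.2 kg m⁻³ gives 3.015×10^13 m³ of water.
The Tesard ice shelf system is floating and already displaces its own weight of water, so its melt adds essentially nothing to sea level.
Brenith: ice volume = 9.77 km² × 228 m = 2.228 km³; 2.228 × (906/998.2) = 2.022 km³ of water.
Total added water ≈ 3.016×10^13 m³ over 3.63×10^14 m² → Δh = 0.0831 m = 8.3 cm.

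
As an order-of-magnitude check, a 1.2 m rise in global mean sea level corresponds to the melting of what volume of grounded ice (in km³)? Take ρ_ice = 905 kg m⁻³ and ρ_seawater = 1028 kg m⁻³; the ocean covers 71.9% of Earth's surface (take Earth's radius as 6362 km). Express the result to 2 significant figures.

Required water volume = Δh × A = 1.2 m × 3.66×10^14 m² = 4.388×10^14 m³ = 4.388×10^5 km³.
Ice volume = water volume × ρ_w/ρ_ice = 4.388×10^5 × 1028/905 = 5.0×10^5 km³.

≈ 5.0×10^5 km³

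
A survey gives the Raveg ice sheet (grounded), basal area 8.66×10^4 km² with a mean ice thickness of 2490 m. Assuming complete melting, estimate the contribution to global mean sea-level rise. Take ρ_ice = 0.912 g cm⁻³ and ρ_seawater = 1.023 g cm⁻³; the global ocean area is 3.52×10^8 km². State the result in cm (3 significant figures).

≈ 54.6 cm

Raveg: ice volume = 8.66×10^4 km² × 2490 m = 2.156×10^5 km³; 2.156×10^5 × (912/1023) = 1.922×10^5 km³ of water.
Spread over 3.52×10^14 m² of ocean, Δh = 1.922×10^14 / 3.52×10^14 = 0.546 m = 54.6 cm.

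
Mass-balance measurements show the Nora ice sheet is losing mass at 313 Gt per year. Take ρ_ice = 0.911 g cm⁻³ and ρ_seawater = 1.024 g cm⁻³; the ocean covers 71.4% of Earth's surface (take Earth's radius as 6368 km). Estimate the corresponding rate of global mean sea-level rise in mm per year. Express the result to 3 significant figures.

ρ_w = 1.024 g cm⁻³ = 1024 kg m⁻³. Annual water volume added = 313 Gt / ρ_w = 3.130×10^14 kg / 1024 kg m⁻³ = 3.057×10^11 m³.
Δh per year = 3.057×10^11 / 3.64×10^14 = 8.40×10^-4 m = 0.840 mm.

≈ 0.840 mm/yr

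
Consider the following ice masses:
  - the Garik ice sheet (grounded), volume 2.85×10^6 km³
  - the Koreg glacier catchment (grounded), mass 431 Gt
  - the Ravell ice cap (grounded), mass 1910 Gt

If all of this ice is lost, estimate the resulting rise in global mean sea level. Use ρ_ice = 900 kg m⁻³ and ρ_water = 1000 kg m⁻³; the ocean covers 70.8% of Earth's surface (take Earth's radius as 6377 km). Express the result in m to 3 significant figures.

Garik: 2.85×10^6 km³ × (900/1000) = 2.565×10^6 km³ of water.
Koreg: 431 Gt = 4.310×10^14 kg; dividing by ρ_w = 1000 kg m⁻³ gives 4.310×10^11 m³ of water.
Ravell: 1910 Gt = 1.910×10^15 kg; dividing by ρ_w = 1000 kg m⁻³ gives 1.910×10^12 m³ of water.
Total added water ≈ 2.567×10^15 m³ over 3.62×10^14 m² → Δh = 7.10 m.

≈ 7.10 m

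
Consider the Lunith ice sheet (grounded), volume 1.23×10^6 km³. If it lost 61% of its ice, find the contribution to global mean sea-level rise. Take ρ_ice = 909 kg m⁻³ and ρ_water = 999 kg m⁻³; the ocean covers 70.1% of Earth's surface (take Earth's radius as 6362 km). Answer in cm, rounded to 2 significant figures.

Lunith: 0.61 × 1.23×10^6 km³ × (909/999) = 6.827×10^5 km³ of water.
Spread over 3.57×10^14 m² of ocean, Δh = 6.827×10^14 / 3.57×10^14 = 1.91 m = 190 cm.

≈ 190 cm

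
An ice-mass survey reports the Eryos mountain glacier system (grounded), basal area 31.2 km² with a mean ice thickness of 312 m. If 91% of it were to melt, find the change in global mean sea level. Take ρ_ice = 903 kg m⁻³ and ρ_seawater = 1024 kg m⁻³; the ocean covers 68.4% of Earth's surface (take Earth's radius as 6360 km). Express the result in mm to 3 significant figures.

Eryos: ice volume = 31.2 km² × 312 m = 9.734 km³; 0.91 × 9.734 × (903/1024) = 7.812 km³ of water.
Spread over 3.48×10^14 m² of ocean, Δh = 7.812×10^9 / 3.48×10^14 = 2.25×10^-5 m = 0.0225 mm.

≈ 0.0225 mm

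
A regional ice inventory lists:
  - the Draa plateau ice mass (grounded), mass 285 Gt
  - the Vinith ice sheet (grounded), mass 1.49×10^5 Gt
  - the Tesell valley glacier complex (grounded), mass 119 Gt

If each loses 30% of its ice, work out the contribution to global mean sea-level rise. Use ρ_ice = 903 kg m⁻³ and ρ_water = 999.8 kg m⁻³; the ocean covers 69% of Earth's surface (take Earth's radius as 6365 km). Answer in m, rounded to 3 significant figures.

≈ 0.128 m

Draa: 0.3 × 285 Gt = 8.550×10^13 kg; dividing by ρ_w = 999.8 kg m⁻³ gives 8.552×10^10 m³ of water.
Vinith: 0.3 × 1.49×10^5 Gt = 4.470×10^16 kg; dividing by ρ_w = 999.8 kg m⁻³ gives 4.471×10^13 m³ of water.
Tesell: 0.3 × 119 Gt = 3.570×10^13 kg; dividing by ρ_w = 999.8 kg m⁻³ gives 3.571×10^10 m³ of water.
Total added water ≈ 4.483×10^13 m³ over 3.51×10^14 m² → Δh = 0.128 m.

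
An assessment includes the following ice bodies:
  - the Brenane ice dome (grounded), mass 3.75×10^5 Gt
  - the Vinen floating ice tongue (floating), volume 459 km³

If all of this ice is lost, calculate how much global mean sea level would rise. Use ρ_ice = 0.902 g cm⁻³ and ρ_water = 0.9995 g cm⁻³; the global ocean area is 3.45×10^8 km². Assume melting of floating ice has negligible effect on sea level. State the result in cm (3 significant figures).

≈ 109 cm

Brenane: 3.75×10^5 Gt = 3.750×10^17 kg; dividing by ρ_w = 0.9995 g cm⁻³ = 999.5 kg m⁻³ gives 3.752×10^14 m³ of water.
The Vinen floating ice tongue is floating and already displaces its own weight of water, so its melt adds essentially nothing to sea level.
Total added water ≈ 3.752×10^14 m³ over 3.45×10^14 m² → Δh = 1.09 m = 109 cm.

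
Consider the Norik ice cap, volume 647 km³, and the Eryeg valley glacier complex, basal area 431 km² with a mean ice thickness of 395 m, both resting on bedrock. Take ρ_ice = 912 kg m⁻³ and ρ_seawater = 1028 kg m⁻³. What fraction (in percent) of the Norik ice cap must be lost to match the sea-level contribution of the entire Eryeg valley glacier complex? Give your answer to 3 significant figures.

≈ 26.3 %

Equal sea-level rise means equal mass of meltwater, i.e. equal mass of ice lost.
Ice mass of Eryeg: 1.553×10^14 kg; ice mass of Norik: 5.901×10^14 kg.
Fraction required = 1.553×10^14 / 5.901×10^14 = 0.263 → 26.3 %.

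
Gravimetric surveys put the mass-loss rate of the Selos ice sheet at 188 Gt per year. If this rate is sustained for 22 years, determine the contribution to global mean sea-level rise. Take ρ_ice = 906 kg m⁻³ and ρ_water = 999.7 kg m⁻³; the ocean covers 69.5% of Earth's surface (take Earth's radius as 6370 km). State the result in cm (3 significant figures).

≈ 1.17 cm

Total mass lost = 188 Gt/yr × 22 yr = 4136 Gt = 4.136×10^15 kg.
ρ_w = 999.7 kg m⁻³, so water volume = 4.136×10^15 / 999.7 = 4.137×10^12 m³.
Δh = 4.137×10^12 / 3.54×10^14 = 0.0117 m = 1.17 cm.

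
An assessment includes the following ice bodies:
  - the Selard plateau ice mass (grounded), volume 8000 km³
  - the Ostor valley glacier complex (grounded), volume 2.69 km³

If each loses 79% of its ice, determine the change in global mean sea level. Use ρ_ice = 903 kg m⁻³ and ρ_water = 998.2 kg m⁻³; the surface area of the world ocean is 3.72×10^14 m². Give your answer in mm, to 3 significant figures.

Selard: 0.79 × 8000 km³ × (903/998.2) = 5717 km³ of water.
Ostor: 0.79 × 2.69 km³ × (903/998.2) = 1.922 km³ of water.
Total added water ≈ 5.719×10^12 m³ over 3.72×10^14 m² → Δh = 0.0154 m = 15.4 mm.

≈ 15.4 mm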